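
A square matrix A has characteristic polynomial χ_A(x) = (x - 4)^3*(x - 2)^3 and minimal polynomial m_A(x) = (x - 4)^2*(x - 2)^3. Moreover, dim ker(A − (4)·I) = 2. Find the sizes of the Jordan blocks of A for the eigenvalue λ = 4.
Block sizes for λ = 4: [2, 1]

Step 1 — from the characteristic polynomial, algebraic multiplicity of λ = 4 is 3. From dim ker(A − (4)·I) = 2, there are exactly 2 Jordan blocks for λ = 4.
Step 2 — from the minimal polynomial, the factor (x − 4)^2 tells us the largest block for λ = 4 has size 2.
Step 3 — with total size 3, 2 blocks, and largest block 2, the block sizes (in nonincreasing order) are [2, 1].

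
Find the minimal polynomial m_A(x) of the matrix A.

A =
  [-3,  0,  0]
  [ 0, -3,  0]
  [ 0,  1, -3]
x^2 + 6*x + 9

The characteristic polynomial is χ_A(x) = (x + 3)^3, so the eigenvalues are known. The minimal polynomial is
  m_A(x) = Π_λ (x − λ)^{k_λ}
where k_λ is the size of the *largest* Jordan block for λ (equivalently, the smallest k with (A − λI)^k v = 0 for every generalised eigenvector v of λ).

  λ = -3: largest Jordan block has size 2, contributing (x + 3)^2

So m_A(x) = (x + 3)^2 = x^2 + 6*x + 9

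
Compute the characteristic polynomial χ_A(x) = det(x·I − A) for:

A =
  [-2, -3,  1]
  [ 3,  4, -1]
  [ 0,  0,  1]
x^3 - 3*x^2 + 3*x - 1

Expanding det(x·I − A) (e.g. by cofactor expansion or by noting that A is similar to its Jordan form J, which has the same characteristic polynomial as A) gives
  χ_A(x) = x^3 - 3*x^2 + 3*x - 1
which factors as (x - 1)^3. The eigenvalues (with algebraic multiplicities) are λ = 1 with multiplicity 3.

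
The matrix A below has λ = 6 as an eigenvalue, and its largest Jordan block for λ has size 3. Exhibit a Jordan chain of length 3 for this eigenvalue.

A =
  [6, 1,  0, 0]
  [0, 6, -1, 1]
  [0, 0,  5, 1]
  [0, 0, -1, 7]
A Jordan chain for λ = 6 of length 3:
v_1 = (-1, 0, 0, 0)ᵀ
v_2 = (0, -1, -1, -1)ᵀ
v_3 = (0, 0, 1, 0)ᵀ

Let N = A − (6)·I. We want v_3 with N^3 v_3 = 0 but N^2 v_3 ≠ 0; then v_{j-1} := N · v_j for j = 3, …, 2.

Pick v_3 = (0, 0, 1, 0)ᵀ.
Then v_2 = N · v_3 = (0, -1, -1, -1)ᵀ.
Then v_1 = N · v_2 = (-1, 0, 0, 0)ᵀ.

Sanity check: (A − (6)·I) v_1 = (0, 0, 0, 0)ᵀ = 0. ✓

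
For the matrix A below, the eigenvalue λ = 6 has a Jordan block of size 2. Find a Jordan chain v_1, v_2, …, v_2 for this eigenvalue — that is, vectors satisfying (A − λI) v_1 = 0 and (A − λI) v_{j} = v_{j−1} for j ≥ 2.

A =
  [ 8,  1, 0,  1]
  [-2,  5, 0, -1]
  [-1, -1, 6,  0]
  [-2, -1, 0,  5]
A Jordan chain for λ = 6 of length 2:
v_1 = (2, -2, -1, -2)ᵀ
v_2 = (1, 0, 0, 0)ᵀ

Let N = A − (6)·I. We want v_2 with N^2 v_2 = 0 but N^1 v_2 ≠ 0; then v_{j-1} := N · v_j for j = 2, …, 2.

Pick v_2 = (1, 0, 0, 0)ᵀ.
Then v_1 = N · v_2 = (2, -2, -1, -2)ᵀ.

Sanity check: (A − (6)·I) v_1 = (0, 0, 0, 0)ᵀ = 0. ✓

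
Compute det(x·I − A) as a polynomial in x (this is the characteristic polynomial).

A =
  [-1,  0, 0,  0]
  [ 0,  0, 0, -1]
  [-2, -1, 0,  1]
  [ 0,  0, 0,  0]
x^4 + x^3

Expanding det(x·I − A) (e.g. by cofactor expansion or by noting that A is similar to its Jordan form J, which has the same characteristic polynomial as A) gives
  χ_A(x) = x^4 + x^3
which factors as x^3*(x + 1). The eigenvalues (with algebraic multiplicities) are λ = -1 with multiplicity 1, λ = 0 with multiplicity 3.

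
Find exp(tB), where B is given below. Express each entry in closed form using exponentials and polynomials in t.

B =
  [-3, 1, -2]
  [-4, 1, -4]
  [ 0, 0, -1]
e^{tB} =
  [-2*t*exp(-t) + exp(-t), t*exp(-t), -2*t*exp(-t)]
  [-4*t*exp(-t), 2*t*exp(-t) + exp(-t), -4*t*exp(-t)]
  [0, 0, exp(-t)]

Strategy: write B = P · J · P⁻¹ where J is a Jordan canonical form, so e^{tB} = P · e^{tJ} · P⁻¹, and e^{tJ} can be computed block-by-block.

B has Jordan form
J =
  [-1,  1,  0]
  [ 0, -1,  0]
  [ 0,  0, -1]
(up to reordering of blocks).

Per-block formulas:
  For a 2×2 Jordan block J_2(-1): exp(t · J_2(-1)) = e^(-1t)·(I + t·N), where N is the 2×2 nilpotent shift.
  For a 1×1 block at λ = -1: exp(t · [-1]) = [e^(-1t)].

After assembling e^{tJ} and conjugating by P, we get:

e^{tB} =
  [-2*t*exp(-t) + exp(-t), t*exp(-t), -2*t*exp(-t)]
  [-4*t*exp(-t), 2*t*exp(-t) + exp(-t), -4*t*exp(-t)]
  [0, 0, exp(-t)]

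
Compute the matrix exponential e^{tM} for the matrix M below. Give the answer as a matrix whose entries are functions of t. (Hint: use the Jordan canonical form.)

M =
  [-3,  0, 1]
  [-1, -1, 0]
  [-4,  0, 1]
e^{tM} =
  [-2*t*exp(-t) + exp(-t), 0, t*exp(-t)]
  [t^2*exp(-t) - t*exp(-t), exp(-t), -t^2*exp(-t)/2]
  [-4*t*exp(-t), 0, 2*t*exp(-t) + exp(-t)]

Strategy: write M = P · J · P⁻¹ where J is a Jordan canonical form, so e^{tM} = P · e^{tJ} · P⁻¹, and e^{tJ} can be computed block-by-block.

M has Jordan form
J =
  [-1,  1,  0]
  [ 0, -1,  1]
  [ 0,  0, -1]
(up to reordering of blocks).

Per-block formulas:
  For a 3×3 Jordan block J_3(-1): exp(t · J_3(-1)) = e^(-1t)·(I + t·N + (t^2/2)·N^2), where N is the 3×3 nilpotent shift.

After assembling e^{tJ} and conjugating by P, we get:

e^{tM} =
  [-2*t*exp(-t) + exp(-t), 0, t*exp(-t)]
  [t^2*exp(-t) - t*exp(-t), exp(-t), -t^2*exp(-t)/2]
  [-4*t*exp(-t), 0, 2*t*exp(-t) + exp(-t)]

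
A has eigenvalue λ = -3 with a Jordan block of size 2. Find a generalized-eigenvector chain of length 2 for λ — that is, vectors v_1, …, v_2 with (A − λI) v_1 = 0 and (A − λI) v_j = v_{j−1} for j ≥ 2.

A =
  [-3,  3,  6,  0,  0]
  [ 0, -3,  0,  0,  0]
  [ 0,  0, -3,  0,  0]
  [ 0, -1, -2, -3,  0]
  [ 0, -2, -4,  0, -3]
A Jordan chain for λ = -3 of length 2:
v_1 = (3, 0, 0, -1, -2)ᵀ
v_2 = (0, 1, 0, 0, 0)ᵀ

Let N = A − (-3)·I. We want v_2 with N^2 v_2 = 0 but N^1 v_2 ≠ 0; then v_{j-1} := N · v_j for j = 2, …, 2.

Pick v_2 = (0, 1, 0, 0, 0)ᵀ.
Then v_1 = N · v_2 = (3, 0, 0, -1, -2)ᵀ.

Sanity check: (A − (-3)·I) v_1 = (0, 0, 0, 0, 0)ᵀ = 0. ✓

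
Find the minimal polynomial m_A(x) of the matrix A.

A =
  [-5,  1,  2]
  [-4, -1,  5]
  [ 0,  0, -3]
x^3 + 9*x^2 + 27*x + 27

The characteristic polynomial is χ_A(x) = (x + 3)^3, so the eigenvalues are known. The minimal polynomial is
  m_A(x) = Π_λ (x − λ)^{k_λ}
where k_λ is the size of the *largest* Jordan block for λ (equivalently, the smallest k with (A − λI)^k v = 0 for every generalised eigenvector v of λ).

  λ = -3: largest Jordan block has size 3, contributing (x + 3)^3

So m_A(x) = (x + 3)^3 = x^3 + 9*x^2 + 27*x + 27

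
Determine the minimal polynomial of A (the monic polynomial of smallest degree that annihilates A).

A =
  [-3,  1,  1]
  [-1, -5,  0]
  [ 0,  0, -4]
x^3 + 12*x^2 + 48*x + 64

The characteristic polynomial is χ_A(x) = (x + 4)^3, so the eigenvalues are known. The minimal polynomial is
  m_A(x) = Π_λ (x − λ)^{k_λ}
where k_λ is the size of the *largest* Jordan block for λ (equivalently, the smallest k with (A − λI)^k v = 0 for every generalised eigenvector v of λ).

  λ = -4: largest Jordan block has size 3, contributing (x + 4)^3

So m_A(x) = (x + 4)^3 = x^3 + 12*x^2 + 48*x + 64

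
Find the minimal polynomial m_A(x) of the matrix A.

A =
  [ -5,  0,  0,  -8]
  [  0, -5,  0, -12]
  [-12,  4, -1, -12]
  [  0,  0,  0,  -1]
x^2 + 6*x + 5

The characteristic polynomial is χ_A(x) = (x + 1)^2*(x + 5)^2, so the eigenvalues are known. The minimal polynomial is
  m_A(x) = Π_λ (x − λ)^{k_λ}
where k_λ is the size of the *largest* Jordan block for λ (equivalently, the smallest k with (A − λI)^k v = 0 for every generalised eigenvector v of λ).

  λ = -5: largest Jordan block has size 1, contributing (x + 5)
  λ = -1: largest Jordan block has size 1, contributing (x + 1)

So m_A(x) = (x + 1)*(x + 5) = x^2 + 6*x + 5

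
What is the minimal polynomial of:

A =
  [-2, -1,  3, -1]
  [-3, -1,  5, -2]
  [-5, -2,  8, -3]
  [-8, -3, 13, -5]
x^2

The characteristic polynomial is χ_A(x) = x^4, so the eigenvalues are known. The minimal polynomial is
  m_A(x) = Π_λ (x − λ)^{k_λ}
where k_λ is the size of the *largest* Jordan block for λ (equivalently, the smallest k with (A − λI)^k v = 0 for every generalised eigenvector v of λ).

  λ = 0: largest Jordan block has size 2, contributing (x − 0)^2

So m_A(x) = x^2 = x^2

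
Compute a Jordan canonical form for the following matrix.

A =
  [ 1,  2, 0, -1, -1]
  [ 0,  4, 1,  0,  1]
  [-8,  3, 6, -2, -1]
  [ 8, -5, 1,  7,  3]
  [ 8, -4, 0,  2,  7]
J_3(5) ⊕ J_1(5) ⊕ J_1(5)

The characteristic polynomial is
  det(x·I − A) = x^5 - 25*x^4 + 250*x^3 - 1250*x^2 + 3125*x - 3125 = (x - 5)^5

Eigenvalues and multiplicities (the geometric multiplicity of λ is n − rank(A − λI), which equals the number of Jordan blocks for λ):
  λ = 5: algebraic multiplicity = 5, geometric multiplicity = 3

Determining the block sizes for each eigenvalue:
  λ = 5: with am = 5 and gm = 3, the partition is not yet determined (e.g. several partitions of 5 into 3 parts exist). Let N = A − (5)·I. Computing rank(N^1) = 2, rank(N^2) = 1, rank(N^3) = 0; the number of blocks of size ≥ j is rank(N^{j−1}) − rank(N^j), giving [3, 1, 1]. So we have 1 block(s) of size 3, 2 block(s) of size 1 → block sizes [3, 1, 1]

Assembling the blocks gives a Jordan form
J =
  [5, 1, 0, 0, 0]
  [0, 5, 1, 0, 0]
  [0, 0, 5, 0, 0]
  [0, 0, 0, 5, 0]
  [0, 0, 0, 0, 5]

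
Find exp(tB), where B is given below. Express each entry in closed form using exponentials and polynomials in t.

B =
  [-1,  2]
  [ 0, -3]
e^{tB} =
  [exp(-t), exp(-t) - exp(-3*t)]
  [0, exp(-3*t)]

Strategy: write B = P · J · P⁻¹ where J is a Jordan canonical form, so e^{tB} = P · e^{tJ} · P⁻¹, and e^{tJ} can be computed block-by-block.

B has Jordan form
J =
  [-3,  0]
  [ 0, -1]
(up to reordering of blocks).

Per-block formulas:
  For a 1×1 block at λ = -1: exp(t · [-1]) = [e^(-1t)].
  For a 1×1 block at λ = -3: exp(t · [-3]) = [e^(-3t)].

After assembling e^{tJ} and conjugating by P, we get:

e^{tB} =
  [exp(-t), exp(-t) - exp(-3*t)]
  [0, exp(-3*t)]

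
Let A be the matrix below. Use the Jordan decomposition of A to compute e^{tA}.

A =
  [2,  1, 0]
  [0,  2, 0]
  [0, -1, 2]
e^{tA} =
  [exp(2*t), t*exp(2*t), 0]
  [0, exp(2*t), 0]
  [0, -t*exp(2*t), exp(2*t)]

Strategy: write A = P · J · P⁻¹ where J is a Jordan canonical form, so e^{tA} = P · e^{tJ} · P⁻¹, and e^{tJ} can be computed block-by-block.

A has Jordan form
J =
  [2, 1, 0]
  [0, 2, 0]
  [0, 0, 2]
(up to reordering of blocks).

Per-block formulas:
  For a 1×1 block at λ = 2: exp(t · [2]) = [e^(2t)].
  For a 2×2 Jordan block J_2(2): exp(t · J_2(2)) = e^(2t)·(I + t·N), where N is the 2×2 nilpotent shift.

After assembling e^{tJ} and conjugating by P, we get:

e^{tA} =
  [exp(2*t), t*exp(2*t), 0]
  [0, exp(2*t), 0]
  [0, -t*exp(2*t), exp(2*t)]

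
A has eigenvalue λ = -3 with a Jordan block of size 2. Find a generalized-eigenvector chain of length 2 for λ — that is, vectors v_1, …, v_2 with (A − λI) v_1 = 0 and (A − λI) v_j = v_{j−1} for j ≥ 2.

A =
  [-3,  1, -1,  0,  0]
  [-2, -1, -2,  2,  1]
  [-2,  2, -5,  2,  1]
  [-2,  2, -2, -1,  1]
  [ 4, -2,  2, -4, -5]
A Jordan chain for λ = -3 of length 2:
v_1 = (0, -2, -2, -2, 4)ᵀ
v_2 = (1, 0, 0, 0, 0)ᵀ

Let N = A − (-3)·I. We want v_2 with N^2 v_2 = 0 but N^1 v_2 ≠ 0; then v_{j-1} := N · v_j for j = 2, …, 2.

Pick v_2 = (1, 0, 0, 0, 0)ᵀ.
Then v_1 = N · v_2 = (0, -2, -2, -2, 4)ᵀ.

Sanity check: (A − (-3)·I) v_1 = (0, 0, 0, 0, 0)ᵀ = 0. ✓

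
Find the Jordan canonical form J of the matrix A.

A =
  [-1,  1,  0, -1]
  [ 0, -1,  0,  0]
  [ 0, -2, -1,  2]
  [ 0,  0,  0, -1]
J_2(-1) ⊕ J_1(-1) ⊕ J_1(-1)

The characteristic polynomial is
  det(x·I − A) = x^4 + 4*x^3 + 6*x^2 + 4*x + 1 = (x + 1)^4

Eigenvalues and multiplicities (the geometric multiplicity of λ is n − rank(A − λI), which equals the number of Jordan blocks for λ):
  λ = -1: algebraic multiplicity = 4, geometric multiplicity = 3

Determining the block sizes for each eigenvalue:
  λ = -1: 3 blocks summing to 4 forces exactly one block of size 2 and the rest size 1 → block sizes [2, 1, 1]

Assembling the blocks gives a Jordan form
J =
  [-1,  1,  0,  0]
  [ 0, -1,  0,  0]
  [ 0,  0, -1,  0]
  [ 0,  0,  0, -1]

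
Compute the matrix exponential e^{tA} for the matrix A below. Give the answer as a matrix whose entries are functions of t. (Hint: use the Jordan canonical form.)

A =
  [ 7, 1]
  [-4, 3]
e^{tA} =
  [2*t*exp(5*t) + exp(5*t), t*exp(5*t)]
  [-4*t*exp(5*t), -2*t*exp(5*t) + exp(5*t)]

Strategy: write A = P · J · P⁻¹ where J is a Jordan canonical form, so e^{tA} = P · e^{tJ} · P⁻¹, and e^{tJ} can be computed block-by-block.

A has Jordan form
J =
  [5, 1]
  [0, 5]
(up to reordering of blocks).

Per-block formulas:
  For a 2×2 Jordan block J_2(5): exp(t · J_2(5)) = e^(5t)·(I + t·N), where N is the 2×2 nilpotent shift.

After assembling e^{tJ} and conjugating by P, we get:

e^{tA} =
  [2*t*exp(5*t) + exp(5*t), t*exp(5*t)]
  [-4*t*exp(5*t), -2*t*exp(5*t) + exp(5*t)]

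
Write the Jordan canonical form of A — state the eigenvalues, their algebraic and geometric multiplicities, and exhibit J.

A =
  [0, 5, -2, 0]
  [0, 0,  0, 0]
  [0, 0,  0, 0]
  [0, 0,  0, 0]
J_2(0) ⊕ J_1(0) ⊕ J_1(0)

The characteristic polynomial is
  det(x·I − A) = x^4

Eigenvalues and multiplicities (the geometric multiplicity of λ is n − rank(A − λI), which equals the number of Jordan blocks for λ):
  λ = 0: algebraic multiplicity = 4, geometric multiplicity = 3

Determining the block sizes for each eigenvalue:
  λ = 0: 3 blocks summing to 4 forces exactly one block of size 2 and the rest size 1 → block sizes [2, 1, 1]

Assembling the blocks gives a Jordan form
J =
  [0, 1, 0, 0]
  [0, 0, 0, 0]
  [0, 0, 0, 0]
  [0, 0, 0, 0]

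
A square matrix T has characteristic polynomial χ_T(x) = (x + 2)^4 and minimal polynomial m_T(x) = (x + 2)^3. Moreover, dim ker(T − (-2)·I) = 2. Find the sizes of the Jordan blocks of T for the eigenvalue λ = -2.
Block sizes for λ = -2: [3, 1]

Step 1 — from the characteristic polynomial, algebraic multiplicity of λ = -2 is 4. From dim ker(T − (-2)·I) = 2, there are exactly 2 Jordan blocks for λ = -2.
Step 2 — from the minimal polynomial, the factor (x + 2)^3 tells us the largest block for λ = -2 has size 3.
Step 3 — with total size 4, 2 blocks, and largest block 3, the block sizes (in nonincreasing order) are [3, 1].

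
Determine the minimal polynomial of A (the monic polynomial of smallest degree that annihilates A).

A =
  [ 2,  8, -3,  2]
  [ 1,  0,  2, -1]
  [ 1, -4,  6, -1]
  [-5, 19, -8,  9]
x^4 - 17*x^3 + 108*x^2 - 304*x + 320

The characteristic polynomial is χ_A(x) = (x - 5)*(x - 4)^3, so the eigenvalues are known. The minimal polynomial is
  m_A(x) = Π_λ (x − λ)^{k_λ}
where k_λ is the size of the *largest* Jordan block for λ (equivalently, the smallest k with (A − λI)^k v = 0 for every generalised eigenvector v of λ).

  λ = 4: largest Jordan block has size 3, contributing (x − 4)^3
  λ = 5: largest Jordan block has size 1, contributing (x − 5)

So m_A(x) = (x - 5)*(x - 4)^3 = x^4 - 17*x^3 + 108*x^2 - 304*x + 320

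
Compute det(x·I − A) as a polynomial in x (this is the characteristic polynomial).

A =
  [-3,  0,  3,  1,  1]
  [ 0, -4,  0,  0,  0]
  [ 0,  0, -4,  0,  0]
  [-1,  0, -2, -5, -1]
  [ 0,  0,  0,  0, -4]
x^5 + 20*x^4 + 160*x^3 + 640*x^2 + 1280*x + 1024

Expanding det(x·I − A) (e.g. by cofactor expansion or by noting that A is similar to its Jordan form J, which has the same characteristic polynomial as A) gives
  χ_A(x) = x^5 + 20*x^4 + 160*x^3 + 640*x^2 + 1280*x + 1024
which factors as (x + 4)^5. The eigenvalues (with algebraic multiplicities) are λ = -4 with multiplicity 5.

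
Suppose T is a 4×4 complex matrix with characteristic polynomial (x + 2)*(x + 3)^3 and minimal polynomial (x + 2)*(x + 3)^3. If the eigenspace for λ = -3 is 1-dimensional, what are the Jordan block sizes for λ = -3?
Block sizes for λ = -3: [3]

Step 1 — from the characteristic polynomial, algebraic multiplicity of λ = -3 is 3. From dim ker(T − (-3)·I) = 1, there are exactly 1 Jordan blocks for λ = -3.
Step 2 — from the minimal polynomial, the factor (x + 3)^3 tells us the largest block for λ = -3 has size 3.
Step 3 — with total size 3, 1 blocks, and largest block 3, the block sizes (in nonincreasing order) are [3].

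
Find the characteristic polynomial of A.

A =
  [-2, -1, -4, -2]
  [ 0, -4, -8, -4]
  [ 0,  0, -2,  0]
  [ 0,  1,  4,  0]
x^4 + 8*x^3 + 24*x^2 + 32*x + 16

Expanding det(x·I − A) (e.g. by cofactor expansion or by noting that A is similar to its Jordan form J, which has the same characteristic polynomial as A) gives
  χ_A(x) = x^4 + 8*x^3 + 24*x^2 + 32*x + 16
which factors as (x + 2)^4. The eigenvalues (with algebraic multiplicities) are λ = -2 with multiplicity 4.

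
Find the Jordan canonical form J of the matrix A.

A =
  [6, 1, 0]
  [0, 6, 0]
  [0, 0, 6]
J_2(6) ⊕ J_1(6)

The characteristic polynomial is
  det(x·I − A) = x^3 - 18*x^2 + 108*x - 216 = (x - 6)^3

Eigenvalues and multiplicities (the geometric multiplicity of λ is n − rank(A − λI), which equals the number of Jordan blocks for λ):
  λ = 6: algebraic multiplicity = 3, geometric multiplicity = 2

Determining the block sizes for each eigenvalue:
  λ = 6: 2 blocks summing to 3 forces exactly one block of size 2 and the rest size 1 → block sizes [2, 1]

Assembling the blocks gives a Jordan form
J =
  [6, 1, 0]
  [0, 6, 0]
  [0, 0, 6]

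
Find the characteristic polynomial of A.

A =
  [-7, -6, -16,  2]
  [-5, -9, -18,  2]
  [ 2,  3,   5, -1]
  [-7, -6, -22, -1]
x^4 + 12*x^3 + 54*x^2 + 108*x + 81

Expanding det(x·I − A) (e.g. by cofactor expansion or by noting that A is similar to its Jordan form J, which has the same characteristic polynomial as A) gives
  χ_A(x) = x^4 + 12*x^3 + 54*x^2 + 108*x + 81
which factors as (x + 3)^4. The eigenvalues (with algebraic multiplicities) are λ = -3 with multiplicity 4.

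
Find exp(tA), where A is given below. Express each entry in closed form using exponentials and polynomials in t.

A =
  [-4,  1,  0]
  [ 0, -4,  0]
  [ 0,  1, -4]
e^{tA} =
  [exp(-4*t), t*exp(-4*t), 0]
  [0, exp(-4*t), 0]
  [0, t*exp(-4*t), exp(-4*t)]

Strategy: write A = P · J · P⁻¹ where J is a Jordan canonical form, so e^{tA} = P · e^{tJ} · P⁻¹, and e^{tJ} can be computed block-by-block.

A has Jordan form
J =
  [-4,  1,  0]
  [ 0, -4,  0]
  [ 0,  0, -4]
(up to reordering of blocks).

Per-block formulas:
  For a 1×1 block at λ = -4: exp(t · [-4]) = [e^(-4t)].
  For a 2×2 Jordan block J_2(-4): exp(t · J_2(-4)) = e^(-4t)·(I + t·N), where N is the 2×2 nilpotent shift.

After assembling e^{tJ} and conjugating by P, we get:

e^{tA} =
  [exp(-4*t), t*exp(-4*t), 0]
  [0, exp(-4*t), 0]
  [0, t*exp(-4*t), exp(-4*t)]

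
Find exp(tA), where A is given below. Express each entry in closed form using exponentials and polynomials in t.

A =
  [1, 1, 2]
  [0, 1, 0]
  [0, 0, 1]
e^{tA} =
  [exp(t), t*exp(t), 2*t*exp(t)]
  [0, exp(t), 0]
  [0, 0, exp(t)]

Strategy: write A = P · J · P⁻¹ where J is a Jordan canonical form, so e^{tA} = P · e^{tJ} · P⁻¹, and e^{tJ} can be computed block-by-block.

A has Jordan form
J =
  [1, 1, 0]
  [0, 1, 0]
  [0, 0, 1]
(up to reordering of blocks).

Per-block formulas:
  For a 1×1 block at λ = 1: exp(t · [1]) = [e^(1t)].
  For a 2×2 Jordan block J_2(1): exp(t · J_2(1)) = e^(1t)·(I + t·N), where N is the 2×2 nilpotent shift.

After assembling e^{tJ} and conjugating by P, we get:

e^{tA} =
  [exp(t), t*exp(t), 2*t*exp(t)]
  [0, exp(t), 0]
  [0, 0, exp(t)]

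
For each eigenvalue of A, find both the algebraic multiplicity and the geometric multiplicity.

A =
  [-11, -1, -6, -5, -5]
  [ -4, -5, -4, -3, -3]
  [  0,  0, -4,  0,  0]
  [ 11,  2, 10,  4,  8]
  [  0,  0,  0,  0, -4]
λ = -4: alg = 5, geom = 3

Step 1 — factor the characteristic polynomial to read off the algebraic multiplicities:
  χ_A(x) = (x + 4)^5

Step 2 — compute geometric multiplicities via the rank-nullity identity g(λ) = n − rank(A − λI):
  rank(A − (-4)·I) = 2, so dim ker(A − (-4)·I) = n − 2 = 3

Summary:
  λ = -4: algebraic multiplicity = 5, geometric multiplicity = 3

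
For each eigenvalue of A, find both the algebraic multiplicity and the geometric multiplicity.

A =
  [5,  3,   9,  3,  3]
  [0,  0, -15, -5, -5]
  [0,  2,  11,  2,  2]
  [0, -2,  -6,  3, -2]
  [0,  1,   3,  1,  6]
λ = 5: alg = 5, geom = 4

Step 1 — factor the characteristic polynomial to read off the algebraic multiplicities:
  χ_A(x) = (x - 5)^5

Step 2 — compute geometric multiplicities via the rank-nullity identity g(λ) = n − rank(A − λI):
  rank(A − (5)·I) = 1, so dim ker(A − (5)·I) = n − 1 = 4

Summary:
  λ = 5: algebraic multiplicity = 5, geometric multiplicity = 4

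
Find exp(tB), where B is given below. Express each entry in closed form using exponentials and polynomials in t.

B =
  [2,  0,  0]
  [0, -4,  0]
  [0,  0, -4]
e^{tB} =
  [exp(2*t), 0, 0]
  [0, exp(-4*t), 0]
  [0, 0, exp(-4*t)]

Strategy: write B = P · J · P⁻¹ where J is a Jordan canonical form, so e^{tB} = P · e^{tJ} · P⁻¹, and e^{tJ} can be computed block-by-block.

B has Jordan form
J =
  [-4,  0, 0]
  [ 0, -4, 0]
  [ 0,  0, 2]
(up to reordering of blocks).

Per-block formulas:
  For a 1×1 block at λ = -4: exp(t · [-4]) = [e^(-4t)].
  For a 1×1 block at λ = 2: exp(t · [2]) = [e^(2t)].

After assembling e^{tJ} and conjugating by P, we get:

e^{tB} =
  [exp(2*t), 0, 0]
  [0, exp(-4*t), 0]
  [0, 0, exp(-4*t)]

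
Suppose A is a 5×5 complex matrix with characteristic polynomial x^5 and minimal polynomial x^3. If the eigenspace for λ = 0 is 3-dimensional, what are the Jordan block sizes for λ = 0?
Block sizes for λ = 0: [3, 1, 1]

Step 1 — from the characteristic polynomial, algebraic multiplicity of λ = 0 is 5. From dim ker(A − (0)·I) = 3, there are exactly 3 Jordan blocks for λ = 0.
Step 2 — from the minimal polynomial, the factor (x − 0)^3 tells us the largest block for λ = 0 has size 3.
Step 3 — with total size 5, 3 blocks, and largest block 3, the block sizes (in nonincreasing order) are [3, 1, 1].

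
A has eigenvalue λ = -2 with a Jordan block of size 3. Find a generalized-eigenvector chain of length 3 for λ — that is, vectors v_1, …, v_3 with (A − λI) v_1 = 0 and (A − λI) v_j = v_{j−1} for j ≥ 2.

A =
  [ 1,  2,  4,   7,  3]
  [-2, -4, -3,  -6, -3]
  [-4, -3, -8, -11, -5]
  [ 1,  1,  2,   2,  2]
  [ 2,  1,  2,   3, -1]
A Jordan chain for λ = -2 of length 3:
v_1 = (2, -2, -3, 1, 1)ᵀ
v_2 = (3, -2, -4, 1, 2)ᵀ
v_3 = (1, 0, 0, 0, 0)ᵀ

Let N = A − (-2)·I. We want v_3 with N^3 v_3 = 0 but N^2 v_3 ≠ 0; then v_{j-1} := N · v_j for j = 3, …, 2.

Pick v_3 = (1, 0, 0, 0, 0)ᵀ.
Then v_2 = N · v_3 = (3, -2, -4, 1, 2)ᵀ.
Then v_1 = N · v_2 = (2, -2, -3, 1, 1)ᵀ.

Sanity check: (A − (-2)·I) v_1 = (0, 0, 0, 0, 0)ᵀ = 0. ✓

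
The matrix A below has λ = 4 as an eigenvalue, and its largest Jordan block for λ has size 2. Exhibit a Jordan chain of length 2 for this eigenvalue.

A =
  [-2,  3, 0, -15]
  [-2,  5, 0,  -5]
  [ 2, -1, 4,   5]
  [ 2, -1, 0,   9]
A Jordan chain for λ = 4 of length 2:
v_1 = (-6, -2, 2, 2)ᵀ
v_2 = (1, 0, 0, 0)ᵀ

Let N = A − (4)·I. We want v_2 with N^2 v_2 = 0 but N^1 v_2 ≠ 0; then v_{j-1} := N · v_j for j = 2, …, 2.

Pick v_2 = (1, 0, 0, 0)ᵀ.
Then v_1 = N · v_2 = (-6, -2, 2, 2)ᵀ.

Sanity check: (A − (4)·I) v_1 = (0, 0, 0, 0)ᵀ = 0. ✓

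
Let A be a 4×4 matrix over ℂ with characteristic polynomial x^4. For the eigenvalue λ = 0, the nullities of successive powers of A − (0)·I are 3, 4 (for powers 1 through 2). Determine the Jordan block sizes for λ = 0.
Block sizes for λ = 0: [2, 1, 1]

From the dimensions of kernels of powers, the number of Jordan blocks of size at least j is d_j − d_{j−1} where d_j = dim ker(N^j) (with d_0 = 0). Computing the differences gives [3, 1].
The number of blocks of size exactly k is (#blocks of size ≥ k) − (#blocks of size ≥ k + 1), so the partition is: 2 block(s) of size 1, 1 block(s) of size 2.
In nonincreasing order the block sizes are [2, 1, 1].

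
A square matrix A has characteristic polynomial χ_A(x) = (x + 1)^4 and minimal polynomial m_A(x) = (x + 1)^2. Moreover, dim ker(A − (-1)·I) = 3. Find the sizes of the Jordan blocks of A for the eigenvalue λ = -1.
Block sizes for λ = -1: [2, 1, 1]

Step 1 — from the characteristic polynomial, algebraic multiplicity of λ = -1 is 4. From dim ker(A − (-1)·I) = 3, there are exactly 3 Jordan blocks for λ = -1.
Step 2 — from the minimal polynomial, the factor (x + 1)^2 tells us the largest block for λ = -1 has size 2.
Step 3 — with total size 4, 3 blocks, and largest block 2, the block sizes (in nonincreasing order) are [2, 1, 1].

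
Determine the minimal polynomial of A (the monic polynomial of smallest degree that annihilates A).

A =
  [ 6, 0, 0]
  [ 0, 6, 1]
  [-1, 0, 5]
x^3 - 17*x^2 + 96*x - 180

The characteristic polynomial is χ_A(x) = (x - 6)^2*(x - 5), so the eigenvalues are known. The minimal polynomial is
  m_A(x) = Π_λ (x − λ)^{k_λ}
where k_λ is the size of the *largest* Jordan block for λ (equivalently, the smallest k with (A − λI)^k v = 0 for every generalised eigenvector v of λ).

  λ = 5: largest Jordan block has size 1, contributing (x − 5)
  λ = 6: largest Jordan block has size 2, contributing (x − 6)^2

So m_A(x) = (x - 6)^2*(x - 5) = x^3 - 17*x^2 + 96*x - 180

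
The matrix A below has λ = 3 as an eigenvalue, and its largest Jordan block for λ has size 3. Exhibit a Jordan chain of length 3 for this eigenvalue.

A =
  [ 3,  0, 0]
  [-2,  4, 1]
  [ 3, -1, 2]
A Jordan chain for λ = 3 of length 3:
v_1 = (0, 1, -1)ᵀ
v_2 = (0, -2, 3)ᵀ
v_3 = (1, 0, 0)ᵀ

Let N = A − (3)·I. We want v_3 with N^3 v_3 = 0 but N^2 v_3 ≠ 0; then v_{j-1} := N · v_j for j = 3, …, 2.

Pick v_3 = (1, 0, 0)ᵀ.
Then v_2 = N · v_3 = (0, -2, 3)ᵀ.
Then v_1 = N · v_2 = (0, 1, -1)ᵀ.

Sanity check: (A − (3)·I) v_1 = (0, 0, 0)ᵀ = 0. ✓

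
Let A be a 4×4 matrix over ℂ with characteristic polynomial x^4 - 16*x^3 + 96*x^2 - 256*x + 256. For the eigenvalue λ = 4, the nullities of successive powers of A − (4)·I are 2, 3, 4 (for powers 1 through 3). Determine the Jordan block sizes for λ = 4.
Block sizes for λ = 4: [3, 1]

From the dimensions of kernels of powers, the number of Jordan blocks of size at least j is d_j − d_{j−1} where d_j = dim ker(N^j) (with d_0 = 0). Computing the differences gives [2, 1, 1].
The number of blocks of size exactly k is (#blocks of size ≥ k) − (#blocks of size ≥ k + 1), so the partition is: 1 block(s) of size 1, 1 block(s) of size 3.
In nonincreasing order the block sizes are [3, 1].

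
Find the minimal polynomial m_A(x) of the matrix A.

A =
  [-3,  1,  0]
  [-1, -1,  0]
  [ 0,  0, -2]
x^2 + 4*x + 4

The characteristic polynomial is χ_A(x) = (x + 2)^3, so the eigenvalues are known. The minimal polynomial is
  m_A(x) = Π_λ (x − λ)^{k_λ}
where k_λ is the size of the *largest* Jordan block for λ (equivalently, the smallest k with (A − λI)^k v = 0 for every generalised eigenvector v of λ).

  λ = -2: largest Jordan block has size 2, contributing (x + 2)^2

So m_A(x) = (x + 2)^2 = x^2 + 4*x + 4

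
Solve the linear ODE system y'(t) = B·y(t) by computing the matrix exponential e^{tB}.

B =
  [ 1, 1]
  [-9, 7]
e^{tB} =
  [-3*t*exp(4*t) + exp(4*t), t*exp(4*t)]
  [-9*t*exp(4*t), 3*t*exp(4*t) + exp(4*t)]

Strategy: write B = P · J · P⁻¹ where J is a Jordan canonical form, so e^{tB} = P · e^{tJ} · P⁻¹, and e^{tJ} can be computed block-by-block.

B has Jordan form
J =
  [4, 1]
  [0, 4]
(up to reordering of blocks).

Per-block formulas:
  For a 2×2 Jordan block J_2(4): exp(t · J_2(4)) = e^(4t)·(I + t·N), where N is the 2×2 nilpotent shift.

After assembling e^{tJ} and conjugating by P, we get:

e^{tB} =
  [-3*t*exp(4*t) + exp(4*t), t*exp(4*t)]
  [-9*t*exp(4*t), 3*t*exp(4*t) + exp(4*t)]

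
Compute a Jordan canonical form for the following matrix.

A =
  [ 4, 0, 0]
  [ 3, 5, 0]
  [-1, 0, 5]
J_1(4) ⊕ J_1(5) ⊕ J_1(5)

The characteristic polynomial is
  det(x·I − A) = x^3 - 14*x^2 + 65*x - 100 = (x - 5)^2*(x - 4)

Eigenvalues and multiplicities (the geometric multiplicity of λ is n − rank(A − λI), which equals the number of Jordan blocks for λ):
  λ = 4: algebraic multiplicity = 1, geometric multiplicity = 1
  λ = 5: algebraic multiplicity = 2, geometric multiplicity = 2

Determining the block sizes for each eigenvalue:
  λ = 4: one block (gm = 1), so the single block has size am = 1 → block sizes [1]
  λ = 5: gm = am = 2, so every block has size 1 → block sizes [1, 1]

Assembling the blocks gives a Jordan form
J =
  [4, 0, 0]
  [0, 5, 0]
  [0, 0, 5]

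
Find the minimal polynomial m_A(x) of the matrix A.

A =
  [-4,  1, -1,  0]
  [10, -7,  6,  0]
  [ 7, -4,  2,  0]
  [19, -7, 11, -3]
x^3 + 9*x^2 + 27*x + 27

The characteristic polynomial is χ_A(x) = (x + 3)^4, so the eigenvalues are known. The minimal polynomial is
  m_A(x) = Π_λ (x − λ)^{k_λ}
where k_λ is the size of the *largest* Jordan block for λ (equivalently, the smallest k with (A − λI)^k v = 0 for every generalised eigenvector v of λ).

  λ = -3: largest Jordan block has size 3, contributing (x + 3)^3

So m_A(x) = (x + 3)^3 = x^3 + 9*x^2 + 27*x + 27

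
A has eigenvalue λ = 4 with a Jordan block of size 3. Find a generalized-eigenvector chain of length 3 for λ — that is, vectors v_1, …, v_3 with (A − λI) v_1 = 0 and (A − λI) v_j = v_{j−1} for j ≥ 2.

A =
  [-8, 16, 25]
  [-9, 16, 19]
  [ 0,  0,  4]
A Jordan chain for λ = 4 of length 3:
v_1 = (4, 3, 0)ᵀ
v_2 = (25, 19, 0)ᵀ
v_3 = (0, 0, 1)ᵀ

Let N = A − (4)·I. We want v_3 with N^3 v_3 = 0 but N^2 v_3 ≠ 0; then v_{j-1} := N · v_j for j = 3, …, 2.

Pick v_3 = (0, 0, 1)ᵀ.
Then v_2 = N · v_3 = (25, 19, 0)ᵀ.
Then v_1 = N · v_2 = (4, 3, 0)ᵀ.

Sanity check: (A − (4)·I) v_1 = (0, 0, 0)ᵀ = 0. ✓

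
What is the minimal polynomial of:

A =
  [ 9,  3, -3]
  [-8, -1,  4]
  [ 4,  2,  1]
x^2 - 6*x + 9

The characteristic polynomial is χ_A(x) = (x - 3)^3, so the eigenvalues are known. The minimal polynomial is
  m_A(x) = Π_λ (x − λ)^{k_λ}
where k_λ is the size of the *largest* Jordan block for λ (equivalently, the smallest k with (A − λI)^k v = 0 for every generalised eigenvector v of λ).

  λ = 3: largest Jordan block has size 2, contributing (x − 3)^2

So m_A(x) = (x - 3)^2 = x^2 - 6*x + 9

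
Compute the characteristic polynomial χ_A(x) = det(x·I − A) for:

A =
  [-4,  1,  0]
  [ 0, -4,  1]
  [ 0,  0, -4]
x^3 + 12*x^2 + 48*x + 64

Expanding det(x·I − A) (e.g. by cofactor expansion or by noting that A is similar to its Jordan form J, which has the same characteristic polynomial as A) gives
  χ_A(x) = x^3 + 12*x^2 + 48*x + 64
which factors as (x + 4)^3. The eigenvalues (with algebraic multiplicities) are λ = -4 with multiplicity 3.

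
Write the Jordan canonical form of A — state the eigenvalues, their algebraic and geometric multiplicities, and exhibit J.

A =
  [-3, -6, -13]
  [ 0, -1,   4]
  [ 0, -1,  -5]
J_3(-3)

The characteristic polynomial is
  det(x·I − A) = x^3 + 9*x^2 + 27*x + 27 = (x + 3)^3

Eigenvalues and multiplicities (the geometric multiplicity of λ is n − rank(A − λI), which equals the number of Jordan blocks for λ):
  λ = -3: algebraic multiplicity = 3, geometric multiplicity = 1

Determining the block sizes for each eigenvalue:
  λ = -3: one block (gm = 1), so the single block has size am = 3 → block sizes [3]

Assembling the blocks gives a Jordan form
J =
  [-3,  1,  0]
  [ 0, -3,  1]
  [ 0,  0, -3]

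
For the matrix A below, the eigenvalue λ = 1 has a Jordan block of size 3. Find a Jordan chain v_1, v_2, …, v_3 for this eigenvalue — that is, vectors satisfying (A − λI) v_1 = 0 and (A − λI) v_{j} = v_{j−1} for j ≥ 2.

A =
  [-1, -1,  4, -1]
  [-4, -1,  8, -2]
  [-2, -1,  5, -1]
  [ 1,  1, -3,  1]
A Jordan chain for λ = 1 of length 3:
v_1 = (-1, -2, -1, 0)ᵀ
v_2 = (-2, -4, -2, 1)ᵀ
v_3 = (1, 0, 0, 0)ᵀ

Let N = A − (1)·I. We want v_3 with N^3 v_3 = 0 but N^2 v_3 ≠ 0; then v_{j-1} := N · v_j for j = 3, …, 2.

Pick v_3 = (1, 0, 0, 0)ᵀ.
Then v_2 = N · v_3 = (-2, -4, -2, 1)ᵀ.
Then v_1 = N · v_2 = (-1, -2, -1, 0)ᵀ.

Sanity check: (A − (1)·I) v_1 = (0, 0, 0, 0)ᵀ = 0. ✓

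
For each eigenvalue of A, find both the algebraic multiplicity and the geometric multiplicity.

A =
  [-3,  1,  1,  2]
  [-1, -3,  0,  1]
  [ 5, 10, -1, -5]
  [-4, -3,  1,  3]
λ = -1: alg = 4, geom = 2

Step 1 — factor the characteristic polynomial to read off the algebraic multiplicities:
  χ_A(x) = (x + 1)^4

Step 2 — compute geometric multiplicities via the rank-nullity identity g(λ) = n − rank(A − λI):
  rank(A − (-1)·I) = 2, so dim ker(A − (-1)·I) = n − 2 = 2

Summary:
  λ = -1: algebraic multiplicity = 4, geometric multiplicity = 2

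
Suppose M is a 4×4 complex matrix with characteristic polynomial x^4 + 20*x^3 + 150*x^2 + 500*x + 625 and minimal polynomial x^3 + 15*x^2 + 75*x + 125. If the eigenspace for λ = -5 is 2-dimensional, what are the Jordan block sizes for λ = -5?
Block sizes for λ = -5: [3, 1]

Step 1 — from the characteristic polynomial, algebraic multiplicity of λ = -5 is 4. From dim ker(M − (-5)·I) = 2, there are exactly 2 Jordan blocks for λ = -5.
Step 2 — from the minimal polynomial, the factor (x + 5)^3 tells us the largest block for λ = -5 has size 3.
Step 3 — with total size 4, 2 blocks, and largest block 3, the block sizes (in nonincreasing order) are [3, 1].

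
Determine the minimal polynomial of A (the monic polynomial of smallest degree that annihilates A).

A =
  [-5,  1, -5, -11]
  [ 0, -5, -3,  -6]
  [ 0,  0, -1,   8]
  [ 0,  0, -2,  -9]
x^3 + 15*x^2 + 75*x + 125

The characteristic polynomial is χ_A(x) = (x + 5)^4, so the eigenvalues are known. The minimal polynomial is
  m_A(x) = Π_λ (x − λ)^{k_λ}
where k_λ is the size of the *largest* Jordan block for λ (equivalently, the smallest k with (A − λI)^k v = 0 for every generalised eigenvector v of λ).

  λ = -5: largest Jordan block has size 3, contributing (x + 5)^3

So m_A(x) = (x + 5)^3 = x^3 + 15*x^2 + 75*x + 125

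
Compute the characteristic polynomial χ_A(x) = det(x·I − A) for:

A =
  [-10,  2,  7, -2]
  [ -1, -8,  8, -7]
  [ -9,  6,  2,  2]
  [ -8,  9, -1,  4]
x^4 + 12*x^3 + 46*x^2 + 60*x + 25

Expanding det(x·I − A) (e.g. by cofactor expansion or by noting that A is similar to its Jordan form J, which has the same characteristic polynomial as A) gives
  χ_A(x) = x^4 + 12*x^3 + 46*x^2 + 60*x + 25
which factors as (x + 1)^2*(x + 5)^2. The eigenvalues (with algebraic multiplicities) are λ = -5 with multiplicity 2, λ = -1 with multiplicity 2.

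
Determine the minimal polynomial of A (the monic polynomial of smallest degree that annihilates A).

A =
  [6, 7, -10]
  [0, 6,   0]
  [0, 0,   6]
x^2 - 12*x + 36

The characteristic polynomial is χ_A(x) = (x - 6)^3, so the eigenvalues are known. The minimal polynomial is
  m_A(x) = Π_λ (x − λ)^{k_λ}
where k_λ is the size of the *largest* Jordan block for λ (equivalently, the smallest k with (A − λI)^k v = 0 for every generalised eigenvector v of λ).

  λ = 6: largest Jordan block has size 2, contributing (x − 6)^2

So m_A(x) = (x - 6)^2 = x^2 - 12*x + 36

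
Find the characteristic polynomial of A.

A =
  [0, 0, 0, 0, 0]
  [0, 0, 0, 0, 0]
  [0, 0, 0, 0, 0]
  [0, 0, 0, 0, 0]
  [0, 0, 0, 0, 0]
x^5

Expanding det(x·I − A) (e.g. by cofactor expansion or by noting that A is similar to its Jordan form J, which has the same characteristic polynomial as A) gives
  χ_A(x) = x^5
which factors as x^5. The eigenvalues (with algebraic multiplicities) are λ = 0 with multiplicity 5.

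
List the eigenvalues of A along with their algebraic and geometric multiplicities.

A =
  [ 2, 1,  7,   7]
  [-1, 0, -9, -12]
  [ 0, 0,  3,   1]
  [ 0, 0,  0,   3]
λ = 1: alg = 2, geom = 1; λ = 3: alg = 2, geom = 1

Step 1 — factor the characteristic polynomial to read off the algebraic multiplicities:
  χ_A(x) = (x - 3)^2*(x - 1)^2

Step 2 — compute geometric multiplicities via the rank-nullity identity g(λ) = n − rank(A − λI):
  rank(A − (1)·I) = 3, so dim ker(A − (1)·I) = n − 3 = 1
  rank(A − (3)·I) = 3, so dim ker(A − (3)·I) = n − 3 = 1

Summary:
  λ = 1: algebraic multiplicity = 2, geometric multiplicity = 1
  λ = 3: algebraic multiplicity = 2, geometric multiplicity = 1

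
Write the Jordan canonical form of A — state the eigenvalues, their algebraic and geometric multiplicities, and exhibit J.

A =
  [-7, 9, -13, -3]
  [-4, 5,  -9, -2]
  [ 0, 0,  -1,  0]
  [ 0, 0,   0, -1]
J_3(-1) ⊕ J_1(-1)

The characteristic polynomial is
  det(x·I − A) = x^4 + 4*x^3 + 6*x^2 + 4*x + 1 = (x + 1)^4

Eigenvalues and multiplicities (the geometric multiplicity of λ is n − rank(A − λI), which equals the number of Jordan blocks for λ):
  λ = -1: algebraic multiplicity = 4, geometric multiplicity = 2

Determining the block sizes for each eigenvalue:
  λ = -1: with am = 4 and gm = 2, the partition is not yet determined (e.g. several partitions of 4 into 2 parts exist). Let N = A − (-1)·I. Computing rank(N^1) = 2, rank(N^2) = 1, rank(N^3) = 0; the number of blocks of size ≥ j is rank(N^{j−1}) − rank(N^j), giving [2, 1, 1]. So we have 1 block(s) of size 3, 1 block(s) of size 1 → block sizes [3, 1]

Assembling the blocks gives a Jordan form
J =
  [-1,  1,  0,  0]
  [ 0, -1,  1,  0]
  [ 0,  0, -1,  0]
  [ 0,  0,  0, -1]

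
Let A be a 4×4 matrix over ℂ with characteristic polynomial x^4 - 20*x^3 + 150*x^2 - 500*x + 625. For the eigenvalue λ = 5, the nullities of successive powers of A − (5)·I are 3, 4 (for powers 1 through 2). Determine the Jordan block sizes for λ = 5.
Block sizes for λ = 5: [2, 1, 1]

From the dimensions of kernels of powers, the number of Jordan blocks of size at least j is d_j − d_{j−1} where d_j = dim ker(N^j) (with d_0 = 0). Computing the differences gives [3, 1].
The number of blocks of size exactly k is (#blocks of size ≥ k) − (#blocks of size ≥ k + 1), so the partition is: 2 block(s) of size 1, 1 block(s) of size 2.
In nonincreasing order the block sizes are [2, 1, 1].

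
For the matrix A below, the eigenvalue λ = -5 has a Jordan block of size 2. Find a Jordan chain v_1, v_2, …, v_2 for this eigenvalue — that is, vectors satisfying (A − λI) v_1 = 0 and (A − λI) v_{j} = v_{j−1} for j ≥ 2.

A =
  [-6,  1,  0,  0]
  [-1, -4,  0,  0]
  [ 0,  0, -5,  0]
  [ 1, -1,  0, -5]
A Jordan chain for λ = -5 of length 2:
v_1 = (-1, -1, 0, 1)ᵀ
v_2 = (1, 0, 0, 0)ᵀ

Let N = A − (-5)·I. We want v_2 with N^2 v_2 = 0 but N^1 v_2 ≠ 0; then v_{j-1} := N · v_j for j = 2, …, 2.

Pick v_2 = (1, 0, 0, 0)ᵀ.
Then v_1 = N · v_2 = (-1, -1, 0, 1)ᵀ.

Sanity check: (A − (-5)·I) v_1 = (0, 0, 0, 0)ᵀ = 0. ✓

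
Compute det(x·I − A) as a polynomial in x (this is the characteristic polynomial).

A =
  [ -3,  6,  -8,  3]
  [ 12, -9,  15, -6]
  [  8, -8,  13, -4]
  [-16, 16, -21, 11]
x^4 - 12*x^3 + 54*x^2 - 108*x + 81

Expanding det(x·I − A) (e.g. by cofactor expansion or by noting that A is similar to its Jordan form J, which has the same characteristic polynomial as A) gives
  χ_A(x) = x^4 - 12*x^3 + 54*x^2 - 108*x + 81
which factors as (x - 3)^4. The eigenvalues (with algebraic multiplicities) are λ = 3 with multiplicity 4.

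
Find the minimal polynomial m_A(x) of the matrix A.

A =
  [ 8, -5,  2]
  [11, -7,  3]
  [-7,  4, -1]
x^3

The characteristic polynomial is χ_A(x) = x^3, so the eigenvalues are known. The minimal polynomial is
  m_A(x) = Π_λ (x − λ)^{k_λ}
where k_λ is the size of the *largest* Jordan block for λ (equivalently, the smallest k with (A − λI)^k v = 0 for every generalised eigenvector v of λ).

  λ = 0: largest Jordan block has size 3, contributing (x − 0)^3

So m_A(x) = x^3 = x^3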